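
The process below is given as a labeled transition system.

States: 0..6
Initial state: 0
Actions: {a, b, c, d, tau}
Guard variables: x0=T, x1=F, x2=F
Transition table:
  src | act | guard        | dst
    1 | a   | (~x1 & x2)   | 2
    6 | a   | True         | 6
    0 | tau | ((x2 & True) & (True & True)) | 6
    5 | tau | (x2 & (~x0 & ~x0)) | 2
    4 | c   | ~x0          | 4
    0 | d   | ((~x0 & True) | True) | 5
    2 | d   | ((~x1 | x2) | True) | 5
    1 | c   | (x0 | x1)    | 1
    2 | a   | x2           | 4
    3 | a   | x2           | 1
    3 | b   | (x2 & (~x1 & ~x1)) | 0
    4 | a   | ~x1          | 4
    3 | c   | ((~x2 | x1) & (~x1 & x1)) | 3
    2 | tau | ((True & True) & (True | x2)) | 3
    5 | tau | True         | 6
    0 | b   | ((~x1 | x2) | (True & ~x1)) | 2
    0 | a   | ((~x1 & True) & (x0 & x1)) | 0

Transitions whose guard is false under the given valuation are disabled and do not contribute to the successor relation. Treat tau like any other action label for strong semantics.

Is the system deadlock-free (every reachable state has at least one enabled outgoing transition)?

R = {0,2,3,5,6}
  0: b→2  d→5  [2 out]
  2: d→5  tau→3  [2 out]
  3: ∅  [deadlock]
  5: tau→6  [1 out]
  6: a→6  [1 out]
witness 3: b·tau

Answer: DEADLOCK at state 3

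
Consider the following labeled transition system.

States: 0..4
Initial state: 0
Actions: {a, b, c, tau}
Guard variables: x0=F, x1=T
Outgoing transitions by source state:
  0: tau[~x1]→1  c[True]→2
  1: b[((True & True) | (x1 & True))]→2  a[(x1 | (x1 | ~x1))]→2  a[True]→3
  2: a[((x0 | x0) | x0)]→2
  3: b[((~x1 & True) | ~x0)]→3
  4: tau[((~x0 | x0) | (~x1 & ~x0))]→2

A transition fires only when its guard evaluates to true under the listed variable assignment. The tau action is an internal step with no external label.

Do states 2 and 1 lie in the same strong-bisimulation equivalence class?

Compute ~ classes (split until stable):
  round 0: {{0,1,2,3,4}}
  round 1: {{0},{1},{2},{3},{4}}
Fixed point at round 2; 5 class(es).
[2]={2}  [1]={1}

Answer: NOT BISIMILAR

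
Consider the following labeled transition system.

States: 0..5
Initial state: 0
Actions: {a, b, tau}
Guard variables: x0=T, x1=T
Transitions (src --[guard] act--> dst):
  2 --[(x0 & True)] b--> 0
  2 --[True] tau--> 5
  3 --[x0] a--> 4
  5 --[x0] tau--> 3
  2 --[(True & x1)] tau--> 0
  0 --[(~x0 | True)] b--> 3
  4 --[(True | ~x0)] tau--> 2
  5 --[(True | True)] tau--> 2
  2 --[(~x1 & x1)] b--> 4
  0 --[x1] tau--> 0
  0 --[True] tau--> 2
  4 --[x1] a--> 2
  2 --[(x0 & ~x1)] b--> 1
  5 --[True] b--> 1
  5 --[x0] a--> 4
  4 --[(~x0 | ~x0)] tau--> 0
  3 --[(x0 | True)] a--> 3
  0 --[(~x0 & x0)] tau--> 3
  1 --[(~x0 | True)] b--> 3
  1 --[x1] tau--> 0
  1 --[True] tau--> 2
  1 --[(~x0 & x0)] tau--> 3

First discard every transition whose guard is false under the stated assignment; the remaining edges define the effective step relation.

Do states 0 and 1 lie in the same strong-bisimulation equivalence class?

Refine partition for ~:
  round 0: {{0,1,2,3,4,5}}
  round 1: {{0,1,2},{3},{4},{5}}
  round 2: {{0,1},{2},{3},{4},{5}}
stable after 3 split(s): 5 block(s)
class of 0: {0,1}; class of 1: {0,1}

Answer: BISIMILAR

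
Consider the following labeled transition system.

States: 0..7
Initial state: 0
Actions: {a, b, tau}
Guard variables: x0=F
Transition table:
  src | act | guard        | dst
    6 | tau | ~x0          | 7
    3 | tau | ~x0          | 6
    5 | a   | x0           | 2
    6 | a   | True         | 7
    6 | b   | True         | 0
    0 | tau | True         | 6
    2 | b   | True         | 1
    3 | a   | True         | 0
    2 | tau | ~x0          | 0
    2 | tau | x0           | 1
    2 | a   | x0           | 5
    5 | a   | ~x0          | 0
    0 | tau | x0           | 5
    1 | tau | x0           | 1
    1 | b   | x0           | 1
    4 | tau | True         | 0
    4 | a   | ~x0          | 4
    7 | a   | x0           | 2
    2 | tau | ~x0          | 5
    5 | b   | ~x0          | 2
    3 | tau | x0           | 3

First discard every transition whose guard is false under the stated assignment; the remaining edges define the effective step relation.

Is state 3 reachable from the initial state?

Answer: UNREACHABLE

Analysis:
After dropping false guards: 13 live edges.
Layer 0: {0}
Layer 1: {6}  total {0,6}
Layer 2: {7}  total {0,6,7}
R = {0,6,7}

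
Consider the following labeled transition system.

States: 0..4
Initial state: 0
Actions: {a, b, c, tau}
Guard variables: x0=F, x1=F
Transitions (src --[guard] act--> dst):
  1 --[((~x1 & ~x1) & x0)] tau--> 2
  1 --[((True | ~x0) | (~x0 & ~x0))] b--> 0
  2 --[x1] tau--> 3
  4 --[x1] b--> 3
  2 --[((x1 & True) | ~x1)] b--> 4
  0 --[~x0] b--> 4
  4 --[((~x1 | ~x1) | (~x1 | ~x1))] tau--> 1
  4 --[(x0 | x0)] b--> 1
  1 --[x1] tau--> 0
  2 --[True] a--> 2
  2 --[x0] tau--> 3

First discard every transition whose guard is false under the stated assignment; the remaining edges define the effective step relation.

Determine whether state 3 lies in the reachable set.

Answer: UNREACHABLE

Trace:
5 transition(s) survive guard evaluation.
Layer 0: {0}
Layer 1: {4}  total {0,4}
Layer 2: {1}  total {0,1,4}
Reach set: {0,1,4}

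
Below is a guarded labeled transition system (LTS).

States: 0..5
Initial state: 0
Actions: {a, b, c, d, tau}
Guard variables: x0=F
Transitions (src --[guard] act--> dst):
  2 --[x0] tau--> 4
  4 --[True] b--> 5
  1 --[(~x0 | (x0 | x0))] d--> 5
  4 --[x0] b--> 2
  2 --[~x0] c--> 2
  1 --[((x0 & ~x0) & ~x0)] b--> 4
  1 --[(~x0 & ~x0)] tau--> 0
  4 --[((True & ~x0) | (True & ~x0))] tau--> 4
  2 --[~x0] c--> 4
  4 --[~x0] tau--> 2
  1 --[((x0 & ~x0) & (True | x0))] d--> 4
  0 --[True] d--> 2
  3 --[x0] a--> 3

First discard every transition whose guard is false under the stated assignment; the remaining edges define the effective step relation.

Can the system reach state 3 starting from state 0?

Answer: UNREACHABLE

Working:
8 transition(s) survive guard evaluation.
L0 = {0}
L1 = {2}  now seen {0,2}
L2 = {4}  now seen {0,2,4}
L3 = {5}  now seen {0,2,4,5}
R = {0,2,4,5}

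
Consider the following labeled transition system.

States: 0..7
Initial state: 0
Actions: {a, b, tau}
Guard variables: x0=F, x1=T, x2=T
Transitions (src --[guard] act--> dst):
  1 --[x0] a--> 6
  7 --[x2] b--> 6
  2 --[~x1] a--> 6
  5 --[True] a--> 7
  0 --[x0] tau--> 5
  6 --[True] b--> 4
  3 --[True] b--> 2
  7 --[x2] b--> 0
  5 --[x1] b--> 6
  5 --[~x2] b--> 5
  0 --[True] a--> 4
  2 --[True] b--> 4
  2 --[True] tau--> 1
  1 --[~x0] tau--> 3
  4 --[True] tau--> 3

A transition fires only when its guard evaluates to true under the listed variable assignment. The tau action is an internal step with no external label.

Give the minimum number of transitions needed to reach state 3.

Answer: 2

Trace:
Breadth-first toward 3:
  depth 0: {0}
  depth 1: {4}
  depth 2: {3}
first hit 3 at d=2 via a·tau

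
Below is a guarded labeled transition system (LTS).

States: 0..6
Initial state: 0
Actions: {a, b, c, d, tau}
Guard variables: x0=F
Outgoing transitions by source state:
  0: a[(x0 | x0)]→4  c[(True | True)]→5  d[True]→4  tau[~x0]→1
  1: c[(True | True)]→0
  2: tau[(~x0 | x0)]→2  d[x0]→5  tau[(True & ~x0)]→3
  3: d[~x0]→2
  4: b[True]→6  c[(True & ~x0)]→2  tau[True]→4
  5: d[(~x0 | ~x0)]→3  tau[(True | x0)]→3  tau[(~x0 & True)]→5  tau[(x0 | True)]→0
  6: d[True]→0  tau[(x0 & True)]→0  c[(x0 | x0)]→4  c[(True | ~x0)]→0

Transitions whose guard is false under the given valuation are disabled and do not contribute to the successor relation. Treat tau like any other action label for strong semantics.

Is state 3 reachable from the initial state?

Answer: REACHABLE

Analysis:
16 transition(s) survive guard evaluation.
L0 = {0}
L1 = {1,4,5}  cumulative {0,1,4,5}
L2 = {2,3,6}  cumulative {0,1,2,3,4,5,6}
R = {0,1,2,3,4,5,6}
witness 3: c·d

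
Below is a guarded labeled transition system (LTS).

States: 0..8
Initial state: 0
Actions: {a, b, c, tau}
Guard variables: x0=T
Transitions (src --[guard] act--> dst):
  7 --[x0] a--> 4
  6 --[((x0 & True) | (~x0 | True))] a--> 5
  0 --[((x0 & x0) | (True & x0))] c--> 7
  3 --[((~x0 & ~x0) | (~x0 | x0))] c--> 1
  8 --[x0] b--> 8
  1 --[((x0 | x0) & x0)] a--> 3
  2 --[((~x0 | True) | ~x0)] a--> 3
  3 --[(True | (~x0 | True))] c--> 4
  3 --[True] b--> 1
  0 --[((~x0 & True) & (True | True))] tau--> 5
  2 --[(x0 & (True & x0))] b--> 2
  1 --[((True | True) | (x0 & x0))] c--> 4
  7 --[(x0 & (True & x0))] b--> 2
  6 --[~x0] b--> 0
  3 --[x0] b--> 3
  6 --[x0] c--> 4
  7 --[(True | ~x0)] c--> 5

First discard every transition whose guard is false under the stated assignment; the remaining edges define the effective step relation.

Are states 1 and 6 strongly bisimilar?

Compute ~ classes (split until stable):
  round 0: {{0,1,2,3,4,5,6,7,8}}
  round 1: {{0},{1,6},{2},{3},{4,5},{7},{8}}
  round 2: {{0},{1},{2},{3},{4,5},{6},{7},{8}}
8 equivalence class(es) (converged in 3)
class of 1: {1}; class of 6: {6}

Answer: NOT BISIMILAR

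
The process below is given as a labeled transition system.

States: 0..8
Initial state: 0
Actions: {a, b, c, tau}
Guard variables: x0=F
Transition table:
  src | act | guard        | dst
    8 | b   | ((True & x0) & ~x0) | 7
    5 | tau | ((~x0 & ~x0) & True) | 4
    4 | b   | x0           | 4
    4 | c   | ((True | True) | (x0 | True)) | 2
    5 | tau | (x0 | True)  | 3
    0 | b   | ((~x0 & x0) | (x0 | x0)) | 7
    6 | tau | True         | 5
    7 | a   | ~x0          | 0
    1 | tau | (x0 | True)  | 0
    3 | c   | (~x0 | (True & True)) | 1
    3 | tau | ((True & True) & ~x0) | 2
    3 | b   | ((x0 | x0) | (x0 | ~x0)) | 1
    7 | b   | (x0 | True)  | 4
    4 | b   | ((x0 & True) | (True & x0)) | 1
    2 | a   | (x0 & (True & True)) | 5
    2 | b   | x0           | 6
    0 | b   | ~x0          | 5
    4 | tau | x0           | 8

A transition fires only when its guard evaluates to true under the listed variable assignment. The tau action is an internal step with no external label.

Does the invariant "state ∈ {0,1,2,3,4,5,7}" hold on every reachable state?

Safe = {0,1,2,3,4,5,7}
Reach set: {0,1,2,3,4,5}
  0: ok
  1: ok
  2: ok
  3: ok
  4: ok
  5: ok

Answer: INVARIANT HOLDS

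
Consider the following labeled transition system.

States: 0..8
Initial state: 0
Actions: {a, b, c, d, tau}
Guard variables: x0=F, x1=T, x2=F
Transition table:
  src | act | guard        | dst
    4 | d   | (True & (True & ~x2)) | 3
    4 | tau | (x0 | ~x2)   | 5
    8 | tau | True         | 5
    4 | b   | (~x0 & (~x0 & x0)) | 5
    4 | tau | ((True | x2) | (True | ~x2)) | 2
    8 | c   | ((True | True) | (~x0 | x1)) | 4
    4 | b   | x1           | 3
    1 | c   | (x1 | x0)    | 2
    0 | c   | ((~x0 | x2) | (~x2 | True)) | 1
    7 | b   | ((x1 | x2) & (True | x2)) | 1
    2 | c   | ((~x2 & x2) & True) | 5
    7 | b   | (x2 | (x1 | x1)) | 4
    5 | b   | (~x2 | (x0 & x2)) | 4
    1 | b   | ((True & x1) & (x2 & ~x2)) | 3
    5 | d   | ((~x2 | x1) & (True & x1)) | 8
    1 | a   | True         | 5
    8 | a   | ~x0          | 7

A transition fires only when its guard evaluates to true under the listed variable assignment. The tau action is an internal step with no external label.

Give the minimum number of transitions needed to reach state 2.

Layered search for 2:
  L0 = {0}
  L1 = {1}
  L2 = {2,5}
2 enters at depth 2; path c·c

Answer: 2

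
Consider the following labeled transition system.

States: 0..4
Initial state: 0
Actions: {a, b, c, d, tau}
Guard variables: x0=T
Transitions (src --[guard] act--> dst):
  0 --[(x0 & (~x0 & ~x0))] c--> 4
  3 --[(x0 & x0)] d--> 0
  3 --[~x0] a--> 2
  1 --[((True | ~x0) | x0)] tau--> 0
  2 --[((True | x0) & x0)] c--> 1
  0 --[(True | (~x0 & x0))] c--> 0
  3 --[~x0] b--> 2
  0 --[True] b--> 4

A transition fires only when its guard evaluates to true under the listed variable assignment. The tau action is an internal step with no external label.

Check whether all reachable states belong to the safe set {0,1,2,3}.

Answer: INVARIANT VIOLATED at state 4

Trace:
Safe = {0,1,2,3}
R = {0,4}
  0: safe
  4: outside
counterexample path to 4: b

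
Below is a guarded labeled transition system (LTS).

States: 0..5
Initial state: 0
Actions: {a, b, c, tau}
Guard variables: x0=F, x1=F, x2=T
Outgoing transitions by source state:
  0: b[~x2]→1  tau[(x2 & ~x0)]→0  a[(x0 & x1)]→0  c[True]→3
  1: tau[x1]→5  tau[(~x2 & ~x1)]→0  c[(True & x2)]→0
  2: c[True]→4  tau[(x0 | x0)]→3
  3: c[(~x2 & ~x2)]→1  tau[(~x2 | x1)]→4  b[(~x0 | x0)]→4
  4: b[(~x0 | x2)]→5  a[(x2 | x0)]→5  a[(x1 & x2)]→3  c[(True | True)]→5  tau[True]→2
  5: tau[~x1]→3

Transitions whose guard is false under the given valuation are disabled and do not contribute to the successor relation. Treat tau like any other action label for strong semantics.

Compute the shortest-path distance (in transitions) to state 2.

Answer: 3

Analysis:
BFS to 2:
  Layer 0: {0}
  Layer 1: {3}
  Layer 2: {4}
  Layer 3: {2,5}
depth(2)=3, e.g. c·b·tau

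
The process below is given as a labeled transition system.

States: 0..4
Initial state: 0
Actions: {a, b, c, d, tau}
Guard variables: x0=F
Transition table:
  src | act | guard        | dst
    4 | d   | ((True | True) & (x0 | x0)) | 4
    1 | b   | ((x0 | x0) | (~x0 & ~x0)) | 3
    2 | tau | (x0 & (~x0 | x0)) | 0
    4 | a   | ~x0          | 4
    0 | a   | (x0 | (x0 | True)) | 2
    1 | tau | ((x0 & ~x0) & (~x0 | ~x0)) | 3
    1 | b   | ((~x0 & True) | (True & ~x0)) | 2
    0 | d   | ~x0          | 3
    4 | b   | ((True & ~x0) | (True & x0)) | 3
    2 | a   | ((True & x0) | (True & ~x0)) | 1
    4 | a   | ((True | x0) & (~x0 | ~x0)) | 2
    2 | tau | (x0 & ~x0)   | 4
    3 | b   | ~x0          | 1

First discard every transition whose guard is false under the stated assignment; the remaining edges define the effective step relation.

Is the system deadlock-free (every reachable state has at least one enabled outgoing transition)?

Answer: DEADLOCK-FREE

Analysis:
Reachable = {0,1,2,3}
  0: a→2  d→3  [2 exit(s)]
  1: b→2  b→3  [2 exit(s)]
  2: a→1  [1 exit(s)]
  3: b→1  [1 exit(s)]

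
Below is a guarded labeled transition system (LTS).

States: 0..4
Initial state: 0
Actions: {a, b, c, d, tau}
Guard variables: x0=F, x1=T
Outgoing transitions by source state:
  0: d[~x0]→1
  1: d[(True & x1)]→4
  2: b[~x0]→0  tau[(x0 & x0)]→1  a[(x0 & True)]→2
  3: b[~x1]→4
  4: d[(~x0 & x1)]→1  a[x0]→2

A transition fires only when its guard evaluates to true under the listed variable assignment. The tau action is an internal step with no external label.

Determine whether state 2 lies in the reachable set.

After dropping false guards: 4 live edges.
depth 0: {0}
depth 1: {1}  now seen {0,1}
depth 2: {4}  now seen {0,1,4}
Reach set: {0,1,4}

Answer: UNREACHABLE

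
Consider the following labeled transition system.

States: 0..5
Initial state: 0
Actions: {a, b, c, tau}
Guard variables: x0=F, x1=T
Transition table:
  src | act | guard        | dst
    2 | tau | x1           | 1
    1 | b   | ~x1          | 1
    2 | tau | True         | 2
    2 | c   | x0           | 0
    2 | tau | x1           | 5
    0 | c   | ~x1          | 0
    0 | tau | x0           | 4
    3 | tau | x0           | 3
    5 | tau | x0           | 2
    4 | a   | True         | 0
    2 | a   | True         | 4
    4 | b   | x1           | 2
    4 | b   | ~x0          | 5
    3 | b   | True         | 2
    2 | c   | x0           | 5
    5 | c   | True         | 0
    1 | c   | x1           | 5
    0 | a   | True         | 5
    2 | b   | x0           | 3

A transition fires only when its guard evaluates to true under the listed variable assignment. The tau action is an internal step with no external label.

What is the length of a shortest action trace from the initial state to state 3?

Breadth-first toward 3:
  Layer 0: {0}
  Layer 1: {5}
3 never appears.

Answer: UNREACHABLE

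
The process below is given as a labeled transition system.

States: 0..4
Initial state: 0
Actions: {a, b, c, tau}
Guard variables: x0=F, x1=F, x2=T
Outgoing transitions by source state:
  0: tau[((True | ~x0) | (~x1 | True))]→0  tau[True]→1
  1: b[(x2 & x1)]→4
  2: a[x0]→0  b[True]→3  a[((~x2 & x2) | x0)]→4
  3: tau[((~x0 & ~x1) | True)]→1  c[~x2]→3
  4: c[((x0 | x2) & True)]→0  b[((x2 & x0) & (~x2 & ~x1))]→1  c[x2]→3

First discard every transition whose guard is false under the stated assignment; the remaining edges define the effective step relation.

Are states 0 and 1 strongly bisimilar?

Bisimulation quotient by refinement:
  round 0: {{0,1,2,3,4}}
  round 1: {{0,3},{1},{2},{4}}
  round 2: {{0},{1},{2},{3},{4}}
5 equivalence class(es) (converged in 3)
class of 0: {0}; class of 1: {1}

Answer: NOT BISIMILAR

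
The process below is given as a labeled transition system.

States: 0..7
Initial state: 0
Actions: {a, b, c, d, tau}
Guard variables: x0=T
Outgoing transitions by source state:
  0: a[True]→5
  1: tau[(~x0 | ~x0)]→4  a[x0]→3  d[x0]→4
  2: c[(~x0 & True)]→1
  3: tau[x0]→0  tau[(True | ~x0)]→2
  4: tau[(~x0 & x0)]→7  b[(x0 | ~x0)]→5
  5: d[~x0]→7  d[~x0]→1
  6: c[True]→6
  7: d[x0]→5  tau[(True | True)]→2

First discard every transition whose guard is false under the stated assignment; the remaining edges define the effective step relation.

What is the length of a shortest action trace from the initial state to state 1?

Answer: UNREACHABLE

Analysis:
Layered search for 1:
  Layer 0: {0}
  Layer 1: {5}
1 never appears.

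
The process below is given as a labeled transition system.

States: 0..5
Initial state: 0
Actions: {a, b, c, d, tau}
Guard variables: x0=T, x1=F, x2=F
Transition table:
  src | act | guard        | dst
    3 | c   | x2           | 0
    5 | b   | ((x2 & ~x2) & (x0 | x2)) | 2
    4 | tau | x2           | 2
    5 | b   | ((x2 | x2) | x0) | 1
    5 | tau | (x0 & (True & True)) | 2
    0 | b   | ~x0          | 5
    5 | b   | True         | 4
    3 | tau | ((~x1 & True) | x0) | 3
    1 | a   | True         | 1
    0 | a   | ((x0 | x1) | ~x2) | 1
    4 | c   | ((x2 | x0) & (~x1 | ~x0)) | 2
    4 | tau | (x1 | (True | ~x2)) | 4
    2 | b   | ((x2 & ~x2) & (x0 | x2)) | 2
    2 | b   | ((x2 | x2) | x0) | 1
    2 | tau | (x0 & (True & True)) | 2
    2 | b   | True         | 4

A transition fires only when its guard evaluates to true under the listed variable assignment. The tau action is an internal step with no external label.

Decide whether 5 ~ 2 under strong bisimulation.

Refine partition for ~:
  π0 = {{0,1,2,3,4,5}}
  π1 = {{0,1},{2,5},{3},{4}}
stable after 2 split(s): 4 block(s)
5∈{2,5}, 2∈{2,5}

Answer: BISIMILAR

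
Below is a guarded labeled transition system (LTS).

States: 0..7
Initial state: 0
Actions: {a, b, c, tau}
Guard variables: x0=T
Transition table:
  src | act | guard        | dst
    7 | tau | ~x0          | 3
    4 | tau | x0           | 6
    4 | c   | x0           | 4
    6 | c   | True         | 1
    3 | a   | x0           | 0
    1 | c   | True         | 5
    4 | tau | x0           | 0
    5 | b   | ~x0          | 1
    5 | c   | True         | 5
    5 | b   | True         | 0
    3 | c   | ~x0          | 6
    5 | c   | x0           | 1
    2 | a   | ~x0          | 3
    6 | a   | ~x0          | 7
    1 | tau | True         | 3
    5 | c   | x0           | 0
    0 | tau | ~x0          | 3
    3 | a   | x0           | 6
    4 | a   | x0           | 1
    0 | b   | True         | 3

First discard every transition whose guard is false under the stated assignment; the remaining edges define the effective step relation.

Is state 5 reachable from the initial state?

Answer: REACHABLE

Analysis:
Guard filter leaves 14 enabled edge(s).
depth 0: {0}
depth 1: {3}  now seen {0,3}
depth 2: {6}  now seen {0,3,6}
depth 3: {1}  now seen {0,1,3,6}
depth 4: {5}  now seen {0,1,3,5,6}
Reachable = {0,1,3,5,6}
trace reaching 5: b·a·c·c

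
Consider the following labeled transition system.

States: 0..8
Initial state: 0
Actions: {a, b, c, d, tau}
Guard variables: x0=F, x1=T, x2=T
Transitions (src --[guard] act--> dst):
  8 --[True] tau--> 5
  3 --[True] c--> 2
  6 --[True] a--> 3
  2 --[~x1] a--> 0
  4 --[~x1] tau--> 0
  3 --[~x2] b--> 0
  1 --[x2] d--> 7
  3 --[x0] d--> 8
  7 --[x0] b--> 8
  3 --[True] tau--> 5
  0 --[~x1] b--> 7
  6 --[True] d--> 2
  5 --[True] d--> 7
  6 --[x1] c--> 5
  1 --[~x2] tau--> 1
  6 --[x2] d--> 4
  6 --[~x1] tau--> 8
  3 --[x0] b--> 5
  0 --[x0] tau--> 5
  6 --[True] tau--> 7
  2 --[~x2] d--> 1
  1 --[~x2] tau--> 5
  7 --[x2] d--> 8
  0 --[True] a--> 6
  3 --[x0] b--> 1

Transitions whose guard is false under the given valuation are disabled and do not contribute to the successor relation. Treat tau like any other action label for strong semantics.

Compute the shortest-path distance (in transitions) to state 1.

Answer: UNREACHABLE

Trace:
BFS to 1:
  Layer 0: {0}
  Layer 1: {6}
  Layer 2: {2,3,4,5,7}
  Layer 3: {8}
1 never appears.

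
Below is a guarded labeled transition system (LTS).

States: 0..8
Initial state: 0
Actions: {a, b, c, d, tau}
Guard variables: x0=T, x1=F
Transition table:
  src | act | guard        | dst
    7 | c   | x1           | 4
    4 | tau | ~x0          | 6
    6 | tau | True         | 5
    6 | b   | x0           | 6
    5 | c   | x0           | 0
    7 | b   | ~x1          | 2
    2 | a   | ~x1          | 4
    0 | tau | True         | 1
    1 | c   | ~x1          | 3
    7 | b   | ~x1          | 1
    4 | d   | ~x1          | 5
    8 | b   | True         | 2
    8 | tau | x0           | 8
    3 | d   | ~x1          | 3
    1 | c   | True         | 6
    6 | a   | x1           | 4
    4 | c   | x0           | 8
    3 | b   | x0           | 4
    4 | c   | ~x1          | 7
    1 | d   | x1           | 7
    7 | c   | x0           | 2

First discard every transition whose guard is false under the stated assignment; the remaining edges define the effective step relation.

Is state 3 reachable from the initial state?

17 transition(s) survive guard evaluation.
L0 = {0}
L1 = {1}  cumulative {0,1}
L2 = {3,6}  cumulative {0,1,3,6}
L3 = {4,5}  cumulative {0,1,3,4,5,6}
L4 = {7,8}  cumulative {0,1,3,4,5,6,7,8}
L5 = {2}  cumulative {0,1,2,3,4,5,6,7,8}
R = {0,1,2,3,4,5,6,7,8}
Path to 3: tau·c

Answer: REACHABLE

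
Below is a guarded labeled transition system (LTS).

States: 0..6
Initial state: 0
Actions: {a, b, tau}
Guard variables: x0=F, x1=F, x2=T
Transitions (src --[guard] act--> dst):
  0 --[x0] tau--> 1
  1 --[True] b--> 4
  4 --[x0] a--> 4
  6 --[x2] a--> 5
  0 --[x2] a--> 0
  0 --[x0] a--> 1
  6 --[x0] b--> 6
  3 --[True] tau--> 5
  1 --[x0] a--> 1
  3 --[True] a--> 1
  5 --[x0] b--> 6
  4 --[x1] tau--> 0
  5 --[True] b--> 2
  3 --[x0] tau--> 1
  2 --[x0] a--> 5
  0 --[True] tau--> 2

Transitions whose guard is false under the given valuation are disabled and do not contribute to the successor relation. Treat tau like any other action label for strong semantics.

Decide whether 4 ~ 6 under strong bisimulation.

Answer: NOT BISIMILAR

Analysis:
Refine partition for ~:
  round 0: {{0,1,2,3,4,5,6}}
  round 1: {{0,3},{1,5},{2,4},{6}}
  round 2: {{0},{1,5},{2,4},{3},{6}}
Fixed point at round 3; 5 class(es).
[4]={2,4}  [6]={6}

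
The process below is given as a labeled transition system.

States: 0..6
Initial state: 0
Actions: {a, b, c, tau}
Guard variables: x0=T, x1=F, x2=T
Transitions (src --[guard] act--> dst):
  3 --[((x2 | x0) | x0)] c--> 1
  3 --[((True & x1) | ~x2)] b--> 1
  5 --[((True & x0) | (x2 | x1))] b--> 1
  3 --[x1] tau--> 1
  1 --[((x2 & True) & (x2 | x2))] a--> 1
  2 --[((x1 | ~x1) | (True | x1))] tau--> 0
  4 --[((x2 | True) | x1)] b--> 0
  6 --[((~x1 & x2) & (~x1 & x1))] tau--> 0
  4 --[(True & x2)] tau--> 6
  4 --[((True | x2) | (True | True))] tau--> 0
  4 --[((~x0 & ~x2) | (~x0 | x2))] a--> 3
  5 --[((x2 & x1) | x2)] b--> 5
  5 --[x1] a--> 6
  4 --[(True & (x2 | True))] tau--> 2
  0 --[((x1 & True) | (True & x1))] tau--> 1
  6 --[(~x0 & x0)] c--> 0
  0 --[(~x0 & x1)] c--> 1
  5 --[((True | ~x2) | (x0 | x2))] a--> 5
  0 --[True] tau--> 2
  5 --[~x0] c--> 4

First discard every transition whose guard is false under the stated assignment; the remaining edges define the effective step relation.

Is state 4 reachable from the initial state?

Answer: UNREACHABLE

Working:
12 transition(s) survive guard evaluation.
Layer 0: {0}
Layer 1: {2}  total {0,2}
Reach set: {0,2}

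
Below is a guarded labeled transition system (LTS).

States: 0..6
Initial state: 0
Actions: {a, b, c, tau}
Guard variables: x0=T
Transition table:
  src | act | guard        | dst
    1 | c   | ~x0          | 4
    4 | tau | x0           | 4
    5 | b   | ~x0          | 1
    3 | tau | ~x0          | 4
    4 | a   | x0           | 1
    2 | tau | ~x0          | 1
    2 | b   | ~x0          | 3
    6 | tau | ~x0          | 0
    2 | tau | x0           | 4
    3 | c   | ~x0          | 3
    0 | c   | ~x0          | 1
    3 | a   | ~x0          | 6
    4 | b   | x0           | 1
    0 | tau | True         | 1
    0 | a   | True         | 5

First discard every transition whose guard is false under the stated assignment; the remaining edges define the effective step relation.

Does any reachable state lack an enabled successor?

Answer: DEADLOCK at state 1

Working:
Reach set: {0,1,5}
  0: a→5  tau→1  [2 exit(s)]
  1: ∅  [deadlock]
  5: ∅  [deadlock]
trace reaching 1: tau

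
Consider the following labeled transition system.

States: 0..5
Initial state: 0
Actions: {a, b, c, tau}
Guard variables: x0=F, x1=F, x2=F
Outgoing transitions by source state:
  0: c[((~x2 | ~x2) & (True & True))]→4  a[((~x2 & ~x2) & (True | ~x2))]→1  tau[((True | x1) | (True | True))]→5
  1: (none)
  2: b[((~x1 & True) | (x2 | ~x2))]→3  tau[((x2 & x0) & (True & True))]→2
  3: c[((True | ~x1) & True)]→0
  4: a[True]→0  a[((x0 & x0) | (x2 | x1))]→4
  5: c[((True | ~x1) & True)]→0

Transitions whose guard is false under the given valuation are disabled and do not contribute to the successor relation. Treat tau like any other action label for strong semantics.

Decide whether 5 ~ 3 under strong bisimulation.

Answer: BISIMILAR

Analysis:
Compute ~ classes (split until stable):
  P[0] = {{0,1,2,3,4,5}}
  P[1] = {{0},{1},{2},{3,5},{4}}
Fixed point at round 2; 5 class(es).
class of 5: {3,5}; class of 3: {3,5}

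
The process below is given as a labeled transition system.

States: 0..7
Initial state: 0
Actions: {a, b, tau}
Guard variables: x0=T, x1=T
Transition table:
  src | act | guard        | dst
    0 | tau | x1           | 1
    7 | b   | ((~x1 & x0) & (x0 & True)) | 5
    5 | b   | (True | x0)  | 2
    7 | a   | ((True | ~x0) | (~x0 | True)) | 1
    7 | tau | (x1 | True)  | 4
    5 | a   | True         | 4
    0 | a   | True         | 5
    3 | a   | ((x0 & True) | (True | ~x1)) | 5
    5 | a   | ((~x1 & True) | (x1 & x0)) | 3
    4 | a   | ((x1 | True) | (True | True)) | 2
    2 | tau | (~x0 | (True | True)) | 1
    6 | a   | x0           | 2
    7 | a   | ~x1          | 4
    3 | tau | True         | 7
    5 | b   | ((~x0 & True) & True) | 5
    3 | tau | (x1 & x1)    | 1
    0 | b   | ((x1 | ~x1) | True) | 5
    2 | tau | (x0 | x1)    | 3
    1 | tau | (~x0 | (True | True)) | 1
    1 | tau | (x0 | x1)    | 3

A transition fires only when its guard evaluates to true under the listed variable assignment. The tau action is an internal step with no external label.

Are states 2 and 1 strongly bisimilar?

Compute ~ classes (split until stable):
  round 0: {{0,1,2,3,4,5,6,7}}
  round 1: {{0},{1,2},{3,7},{4,6},{5}}
  round 2: {{0},{1,2},{3},{4,6},{5},{7}}
Fixed point at round 3; 6 class(es).
2∈{1,2}, 1∈{1,2}

Answer: BISIMILAR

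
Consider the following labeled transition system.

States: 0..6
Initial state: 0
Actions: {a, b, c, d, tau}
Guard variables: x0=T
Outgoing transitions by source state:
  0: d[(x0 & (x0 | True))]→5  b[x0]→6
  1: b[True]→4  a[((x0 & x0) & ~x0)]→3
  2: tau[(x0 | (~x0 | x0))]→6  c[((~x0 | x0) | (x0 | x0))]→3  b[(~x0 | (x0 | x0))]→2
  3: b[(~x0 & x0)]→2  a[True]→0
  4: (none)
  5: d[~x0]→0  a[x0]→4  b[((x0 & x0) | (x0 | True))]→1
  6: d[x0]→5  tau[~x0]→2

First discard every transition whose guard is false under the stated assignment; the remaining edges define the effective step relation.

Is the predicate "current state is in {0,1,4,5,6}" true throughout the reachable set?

Answer: INVARIANT HOLDS

Working:
Safe = {0,1,4,5,6}
Reachable = {0,1,4,5,6}
  0: ok
  1: ok
  4: ok
  5: ok
  6: ok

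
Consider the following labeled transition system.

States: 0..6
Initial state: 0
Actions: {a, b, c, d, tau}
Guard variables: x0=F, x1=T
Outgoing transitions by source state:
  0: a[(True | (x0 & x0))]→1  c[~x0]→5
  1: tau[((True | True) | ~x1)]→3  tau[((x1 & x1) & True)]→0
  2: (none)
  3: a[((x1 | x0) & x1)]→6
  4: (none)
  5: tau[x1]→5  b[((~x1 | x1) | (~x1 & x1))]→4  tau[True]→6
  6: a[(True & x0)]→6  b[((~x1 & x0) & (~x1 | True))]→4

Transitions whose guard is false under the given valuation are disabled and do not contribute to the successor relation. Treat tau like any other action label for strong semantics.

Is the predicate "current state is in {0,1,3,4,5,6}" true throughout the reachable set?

Answer: INVARIANT HOLDS

Analysis:
Allowed set {0,1,3,4,5,6}
Reachable = {0,1,3,4,5,6}
  0: ok
  1: ok
  3: ok
  4: ok
  5: ok
  6: ok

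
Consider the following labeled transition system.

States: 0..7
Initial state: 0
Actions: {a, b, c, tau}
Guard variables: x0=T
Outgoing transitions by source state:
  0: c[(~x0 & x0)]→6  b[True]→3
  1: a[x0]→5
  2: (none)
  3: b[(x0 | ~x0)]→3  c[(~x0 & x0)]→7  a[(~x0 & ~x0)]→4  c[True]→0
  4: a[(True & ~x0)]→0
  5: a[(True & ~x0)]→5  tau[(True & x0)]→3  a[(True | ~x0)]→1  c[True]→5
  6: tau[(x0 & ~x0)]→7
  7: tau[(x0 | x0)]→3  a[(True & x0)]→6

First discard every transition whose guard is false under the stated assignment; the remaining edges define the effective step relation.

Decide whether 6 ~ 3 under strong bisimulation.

Answer: NOT BISIMILAR

Working:
Bisimulation quotient by refinement:
  P[0] = {{0,1,2,3,4,5,6,7}}
  P[1] = {{0},{1},{2,4,6},{3},{5},{7}}
6 equivalence class(es) (converged in 2)
[6]={2,4,6}  [3]={3}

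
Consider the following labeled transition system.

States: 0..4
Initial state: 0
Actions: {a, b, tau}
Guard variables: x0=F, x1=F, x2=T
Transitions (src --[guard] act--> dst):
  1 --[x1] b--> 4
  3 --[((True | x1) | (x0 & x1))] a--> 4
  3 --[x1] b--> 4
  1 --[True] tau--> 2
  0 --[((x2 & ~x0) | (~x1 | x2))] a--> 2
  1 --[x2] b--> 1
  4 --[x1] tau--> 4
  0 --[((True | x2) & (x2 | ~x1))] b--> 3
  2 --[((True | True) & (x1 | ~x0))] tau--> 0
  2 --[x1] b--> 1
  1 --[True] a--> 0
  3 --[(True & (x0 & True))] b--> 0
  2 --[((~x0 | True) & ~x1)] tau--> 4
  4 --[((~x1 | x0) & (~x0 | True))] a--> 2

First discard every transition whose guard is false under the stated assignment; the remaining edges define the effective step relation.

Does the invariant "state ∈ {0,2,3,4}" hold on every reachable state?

Safe = {0,2,3,4}
R = {0,2,3,4}
  0: safe
  2: safe
  3: safe
  4: safe

Answer: INVARIANT HOLDS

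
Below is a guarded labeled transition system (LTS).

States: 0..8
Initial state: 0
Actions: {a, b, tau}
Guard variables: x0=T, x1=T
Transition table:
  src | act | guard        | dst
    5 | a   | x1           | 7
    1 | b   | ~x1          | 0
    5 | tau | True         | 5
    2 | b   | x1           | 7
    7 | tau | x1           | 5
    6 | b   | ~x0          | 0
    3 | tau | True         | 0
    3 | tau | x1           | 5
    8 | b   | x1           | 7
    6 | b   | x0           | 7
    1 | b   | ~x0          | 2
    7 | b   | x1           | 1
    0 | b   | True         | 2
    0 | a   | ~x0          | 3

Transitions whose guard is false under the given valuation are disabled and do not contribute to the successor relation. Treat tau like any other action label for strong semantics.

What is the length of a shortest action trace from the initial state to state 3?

Breadth-first toward 3:
  Layer 0: {0}
  Layer 1: {2}
  Layer 2: {7}
  Layer 3: {1,5}
3 never appears.

Answer: UNREACHABLE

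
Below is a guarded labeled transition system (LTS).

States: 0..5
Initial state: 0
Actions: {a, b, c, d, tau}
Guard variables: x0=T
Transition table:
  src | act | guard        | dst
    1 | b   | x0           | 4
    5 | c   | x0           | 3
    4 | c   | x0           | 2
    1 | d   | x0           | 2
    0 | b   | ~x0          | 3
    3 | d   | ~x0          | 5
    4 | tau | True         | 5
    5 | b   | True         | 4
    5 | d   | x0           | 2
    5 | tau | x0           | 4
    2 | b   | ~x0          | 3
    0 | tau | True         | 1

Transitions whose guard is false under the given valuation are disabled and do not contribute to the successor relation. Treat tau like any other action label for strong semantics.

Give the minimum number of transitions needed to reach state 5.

Answer: 3

Trace:
BFS to 5:
  Layer 0: {0}
  Layer 1: {1}
  Layer 2: {2,4}
  Layer 3: {5}
depth(5)=3, e.g. tau·b·tau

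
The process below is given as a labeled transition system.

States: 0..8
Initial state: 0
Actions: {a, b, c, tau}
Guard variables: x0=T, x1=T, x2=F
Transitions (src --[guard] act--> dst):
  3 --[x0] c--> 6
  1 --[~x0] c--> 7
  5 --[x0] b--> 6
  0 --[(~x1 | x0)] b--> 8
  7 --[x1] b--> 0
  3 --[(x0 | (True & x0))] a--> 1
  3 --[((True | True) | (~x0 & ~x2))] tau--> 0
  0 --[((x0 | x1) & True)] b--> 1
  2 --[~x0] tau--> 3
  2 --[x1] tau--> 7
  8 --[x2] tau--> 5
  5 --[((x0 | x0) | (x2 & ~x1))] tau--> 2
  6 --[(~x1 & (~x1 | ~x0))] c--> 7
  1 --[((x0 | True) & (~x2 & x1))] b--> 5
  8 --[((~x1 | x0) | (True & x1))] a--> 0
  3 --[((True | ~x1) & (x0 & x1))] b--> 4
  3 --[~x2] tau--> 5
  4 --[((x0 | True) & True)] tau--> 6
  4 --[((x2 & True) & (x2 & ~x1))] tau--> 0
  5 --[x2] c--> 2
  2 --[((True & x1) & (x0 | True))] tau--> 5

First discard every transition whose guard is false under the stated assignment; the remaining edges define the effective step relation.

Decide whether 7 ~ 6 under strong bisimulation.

Bisimulation quotient by refinement:
  round 0: {{0,1,2,3,4,5,6,7,8}}
  round 1: {{0,1,7},{2,4},{3},{5},{6},{8}}
  round 2: {{0},{1},{2},{3},{4},{5},{6},{7},{8}}
Fixed point at round 3; 9 class(es).
7∈{7}, 6∈{6}

Answer: NOT BISIMILAR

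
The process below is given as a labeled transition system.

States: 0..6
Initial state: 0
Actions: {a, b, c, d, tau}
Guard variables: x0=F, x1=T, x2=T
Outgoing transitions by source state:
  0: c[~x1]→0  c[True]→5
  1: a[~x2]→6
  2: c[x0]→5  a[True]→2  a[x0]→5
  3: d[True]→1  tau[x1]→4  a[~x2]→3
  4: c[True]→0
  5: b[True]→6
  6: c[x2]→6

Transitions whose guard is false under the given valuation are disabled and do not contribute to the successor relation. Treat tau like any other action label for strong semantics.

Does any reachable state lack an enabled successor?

Reachable = {0,5,6}
  0: c→5  [1 exit(s)]
  5: b→6  [1 exit(s)]
  6: c→6  [1 exit(s)]

Answer: DEADLOCK-FREE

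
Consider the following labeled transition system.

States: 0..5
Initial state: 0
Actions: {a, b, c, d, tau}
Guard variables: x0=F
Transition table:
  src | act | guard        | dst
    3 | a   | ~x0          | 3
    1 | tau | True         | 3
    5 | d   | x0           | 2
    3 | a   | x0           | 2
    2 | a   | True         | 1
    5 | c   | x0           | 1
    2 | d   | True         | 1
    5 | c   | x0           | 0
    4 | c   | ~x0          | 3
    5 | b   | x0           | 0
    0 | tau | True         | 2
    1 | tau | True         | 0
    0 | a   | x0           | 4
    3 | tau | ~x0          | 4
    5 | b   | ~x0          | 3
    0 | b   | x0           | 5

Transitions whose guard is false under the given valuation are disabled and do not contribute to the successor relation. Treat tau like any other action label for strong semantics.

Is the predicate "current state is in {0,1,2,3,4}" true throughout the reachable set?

Safe = {0,1,2,3,4}
Reachable = {0,1,2,3,4}
  0: ✓
  1: ✓
  2: ✓
  3: ✓
  4: ✓

Answer: INVARIANT HOLDS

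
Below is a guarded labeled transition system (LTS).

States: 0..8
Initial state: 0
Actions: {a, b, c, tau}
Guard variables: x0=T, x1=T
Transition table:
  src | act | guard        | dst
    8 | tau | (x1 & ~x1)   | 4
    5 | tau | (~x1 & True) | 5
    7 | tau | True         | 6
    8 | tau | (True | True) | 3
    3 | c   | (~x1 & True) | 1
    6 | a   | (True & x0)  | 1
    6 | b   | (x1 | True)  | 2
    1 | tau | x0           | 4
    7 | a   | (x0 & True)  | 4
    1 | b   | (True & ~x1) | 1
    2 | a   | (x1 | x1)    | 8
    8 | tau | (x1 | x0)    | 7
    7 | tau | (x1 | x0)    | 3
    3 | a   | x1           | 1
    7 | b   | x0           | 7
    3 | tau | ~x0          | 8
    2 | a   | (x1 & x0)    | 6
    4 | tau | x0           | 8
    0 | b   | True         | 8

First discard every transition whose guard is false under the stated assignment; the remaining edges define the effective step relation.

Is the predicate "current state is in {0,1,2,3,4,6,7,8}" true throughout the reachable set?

Answer: INVARIANT HOLDS

Analysis:
Allowed set {0,1,2,3,4,6,7,8}
Reach set: {0,1,2,3,4,6,7,8}
  0: ✓
  1: ✓
  2: ✓
  3: ✓
  4: ✓
  6: ✓
  7: ✓
  8: ✓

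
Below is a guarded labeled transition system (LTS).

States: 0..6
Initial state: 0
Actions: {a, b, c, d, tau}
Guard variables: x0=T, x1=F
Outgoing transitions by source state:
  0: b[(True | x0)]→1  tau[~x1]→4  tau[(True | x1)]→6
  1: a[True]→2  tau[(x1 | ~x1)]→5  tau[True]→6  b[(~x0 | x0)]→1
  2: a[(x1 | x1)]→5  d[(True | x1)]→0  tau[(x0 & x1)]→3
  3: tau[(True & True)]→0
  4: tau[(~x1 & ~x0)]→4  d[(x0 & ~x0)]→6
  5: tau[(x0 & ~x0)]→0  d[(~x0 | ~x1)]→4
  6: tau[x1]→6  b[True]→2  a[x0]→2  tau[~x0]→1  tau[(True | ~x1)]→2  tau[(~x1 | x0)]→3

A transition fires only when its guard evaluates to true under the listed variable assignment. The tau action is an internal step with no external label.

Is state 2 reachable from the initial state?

14 transition(s) survive guard evaluation.
depth 0: {0}
depth 1: {1,4,6}  cumulative {0,1,4,6}
depth 2: {2,3,5}  cumulative {0,1,2,3,4,5,6}
Reachable = {0,1,2,3,4,5,6}
trace reaching 2: b·a

Answer: REACHABLE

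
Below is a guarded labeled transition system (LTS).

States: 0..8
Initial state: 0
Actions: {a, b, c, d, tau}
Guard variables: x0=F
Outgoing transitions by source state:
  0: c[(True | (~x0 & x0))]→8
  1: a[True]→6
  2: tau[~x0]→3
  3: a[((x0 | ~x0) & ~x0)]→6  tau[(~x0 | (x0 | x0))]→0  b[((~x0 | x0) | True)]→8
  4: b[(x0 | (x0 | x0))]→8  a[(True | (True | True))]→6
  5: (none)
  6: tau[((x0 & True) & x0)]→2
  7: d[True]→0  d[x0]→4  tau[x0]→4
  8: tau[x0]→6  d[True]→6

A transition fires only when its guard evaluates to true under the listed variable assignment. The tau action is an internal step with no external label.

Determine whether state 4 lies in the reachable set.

Answer: UNREACHABLE

Analysis:
After dropping false guards: 9 live edges.
Layer 0: {0}
Layer 1: {8}  now seen {0,8}
Layer 2: {6}  now seen {0,6,8}
R = {0,6,8}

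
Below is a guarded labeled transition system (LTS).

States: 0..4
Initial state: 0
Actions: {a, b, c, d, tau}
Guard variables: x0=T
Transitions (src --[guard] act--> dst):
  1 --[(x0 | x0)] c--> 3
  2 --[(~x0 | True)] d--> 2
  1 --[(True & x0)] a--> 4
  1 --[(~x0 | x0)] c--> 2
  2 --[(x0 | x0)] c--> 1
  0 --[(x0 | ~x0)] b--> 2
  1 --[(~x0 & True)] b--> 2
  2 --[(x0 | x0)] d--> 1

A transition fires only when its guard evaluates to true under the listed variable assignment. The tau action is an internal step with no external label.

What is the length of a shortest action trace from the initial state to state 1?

BFS to 1:
  Layer 0: {0}
  Layer 1: {2}
  Layer 2: {1}
first hit 1 at d=2 via b·c

Answer: 2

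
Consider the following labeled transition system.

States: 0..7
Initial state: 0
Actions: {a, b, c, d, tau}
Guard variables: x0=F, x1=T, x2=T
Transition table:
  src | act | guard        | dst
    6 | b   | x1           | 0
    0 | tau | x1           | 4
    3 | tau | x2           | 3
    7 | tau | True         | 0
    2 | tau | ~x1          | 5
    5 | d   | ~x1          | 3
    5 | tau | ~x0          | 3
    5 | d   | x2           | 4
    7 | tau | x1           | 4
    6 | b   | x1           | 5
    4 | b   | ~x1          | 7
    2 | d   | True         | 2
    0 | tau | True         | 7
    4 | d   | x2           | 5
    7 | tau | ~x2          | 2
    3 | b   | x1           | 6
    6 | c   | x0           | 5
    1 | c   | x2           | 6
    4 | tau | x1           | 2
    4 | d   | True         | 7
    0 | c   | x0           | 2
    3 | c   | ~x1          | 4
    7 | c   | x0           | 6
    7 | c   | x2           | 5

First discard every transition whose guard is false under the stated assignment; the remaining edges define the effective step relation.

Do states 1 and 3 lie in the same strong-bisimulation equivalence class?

Compute ~ classes (split until stable):
  P[0] = {{0,1,2,3,4,5,6,7}}
  P[1] = {{0},{1},{2},{3},{4,5},{6},{7}}
  P[2] = {{0},{1},{2},{3},{4},{5},{6},{7}}
8 equivalence class(es) (converged in 3)
[1]={1}  [3]={3}

Answer: NOT BISIMILAR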